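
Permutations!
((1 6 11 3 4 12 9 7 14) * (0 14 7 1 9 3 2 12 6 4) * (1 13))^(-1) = [3, 13, 11, 12, 1, 5, 4, 7, 8, 14, 10, 6, 2, 9, 0] = (0 3 12 2 11 6 4 1 13 9 14)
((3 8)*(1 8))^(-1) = (1 3 8) = [0, 3, 2, 8, 4, 5, 6, 7, 1]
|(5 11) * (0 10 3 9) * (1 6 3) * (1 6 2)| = 10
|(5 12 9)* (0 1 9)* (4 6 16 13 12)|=|(0 1 9 5 4 6 16 13 12)|=9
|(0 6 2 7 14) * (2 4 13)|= 7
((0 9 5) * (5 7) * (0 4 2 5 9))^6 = [0, 1, 2, 3, 4, 5, 6, 7, 8, 9] = (9)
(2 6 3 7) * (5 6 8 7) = [0, 1, 8, 5, 4, 6, 3, 2, 7] = (2 8 7)(3 5 6)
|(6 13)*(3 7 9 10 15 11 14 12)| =8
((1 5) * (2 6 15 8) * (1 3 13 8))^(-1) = (1 15 6 2 8 13 3 5) = [0, 15, 8, 5, 4, 1, 2, 7, 13, 9, 10, 11, 12, 3, 14, 6]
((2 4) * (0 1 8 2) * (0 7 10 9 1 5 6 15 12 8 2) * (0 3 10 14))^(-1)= (0 14 7 4 2 1 9 10 3 8 12 15 6 5)= [14, 9, 1, 8, 2, 0, 5, 4, 12, 10, 3, 11, 15, 13, 7, 6]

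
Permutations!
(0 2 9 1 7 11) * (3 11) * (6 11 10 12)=(0 2 9 1 7 3 10 12 6 11)=[2, 7, 9, 10, 4, 5, 11, 3, 8, 1, 12, 0, 6]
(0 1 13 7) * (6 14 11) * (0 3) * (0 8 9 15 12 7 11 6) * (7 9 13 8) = [1, 8, 2, 7, 4, 5, 14, 3, 13, 15, 10, 0, 9, 11, 6, 12] = (0 1 8 13 11)(3 7)(6 14)(9 15 12)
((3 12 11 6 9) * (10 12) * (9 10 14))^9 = (14)(6 10 12 11) = [0, 1, 2, 3, 4, 5, 10, 7, 8, 9, 12, 6, 11, 13, 14]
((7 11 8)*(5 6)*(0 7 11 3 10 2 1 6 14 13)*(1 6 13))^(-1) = [13, 14, 10, 7, 4, 6, 2, 0, 11, 9, 3, 8, 12, 1, 5] = (0 13 1 14 5 6 2 10 3 7)(8 11)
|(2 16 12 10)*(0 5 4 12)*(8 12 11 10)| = 14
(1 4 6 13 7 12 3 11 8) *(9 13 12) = (1 4 6 12 3 11 8)(7 9 13) = [0, 4, 2, 11, 6, 5, 12, 9, 1, 13, 10, 8, 3, 7]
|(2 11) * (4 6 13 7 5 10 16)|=14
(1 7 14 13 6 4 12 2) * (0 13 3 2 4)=(0 13 6)(1 7 14 3 2)(4 12)=[13, 7, 1, 2, 12, 5, 0, 14, 8, 9, 10, 11, 4, 6, 3]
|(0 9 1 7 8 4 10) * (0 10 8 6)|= |(10)(0 9 1 7 6)(4 8)|= 10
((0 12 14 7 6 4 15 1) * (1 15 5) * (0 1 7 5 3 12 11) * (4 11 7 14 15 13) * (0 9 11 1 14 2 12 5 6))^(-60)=(2 13 5 15 3 12 4)=[0, 1, 13, 12, 2, 15, 6, 7, 8, 9, 10, 11, 4, 5, 14, 3]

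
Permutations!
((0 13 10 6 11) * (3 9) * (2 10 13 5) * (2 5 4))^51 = (13)(0 10)(2 11)(3 9)(4 6) = [10, 1, 11, 9, 6, 5, 4, 7, 8, 3, 0, 2, 12, 13]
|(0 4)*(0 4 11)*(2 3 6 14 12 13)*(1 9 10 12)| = |(0 11)(1 9 10 12 13 2 3 6 14)| = 18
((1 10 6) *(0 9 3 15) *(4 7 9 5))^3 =(0 7 15 4 3 5 9) =[7, 1, 2, 5, 3, 9, 6, 15, 8, 0, 10, 11, 12, 13, 14, 4]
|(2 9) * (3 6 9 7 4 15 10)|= 8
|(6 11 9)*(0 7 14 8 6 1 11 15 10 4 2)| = 9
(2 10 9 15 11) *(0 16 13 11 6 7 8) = [16, 1, 10, 3, 4, 5, 7, 8, 0, 15, 9, 2, 12, 11, 14, 6, 13] = (0 16 13 11 2 10 9 15 6 7 8)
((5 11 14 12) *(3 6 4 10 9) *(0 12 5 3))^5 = (0 10 6 12 9 4 3)(5 14 11) = [10, 1, 2, 0, 3, 14, 12, 7, 8, 4, 6, 5, 9, 13, 11]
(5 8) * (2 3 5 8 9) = [0, 1, 3, 5, 4, 9, 6, 7, 8, 2] = (2 3 5 9)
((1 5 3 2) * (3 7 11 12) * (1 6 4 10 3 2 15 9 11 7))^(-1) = (1 5)(2 12 11 9 15 3 10 4 6) = [0, 5, 12, 10, 6, 1, 2, 7, 8, 15, 4, 9, 11, 13, 14, 3]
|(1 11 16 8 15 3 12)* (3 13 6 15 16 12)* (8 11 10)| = 6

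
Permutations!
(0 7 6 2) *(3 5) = (0 7 6 2)(3 5) = [7, 1, 0, 5, 4, 3, 2, 6]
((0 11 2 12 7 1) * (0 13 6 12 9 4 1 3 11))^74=(1 7 9 6 11)(2 13 3 4 12)=[0, 7, 13, 4, 12, 5, 11, 9, 8, 6, 10, 1, 2, 3]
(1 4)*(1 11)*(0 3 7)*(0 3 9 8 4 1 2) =[9, 1, 0, 7, 11, 5, 6, 3, 4, 8, 10, 2] =(0 9 8 4 11 2)(3 7)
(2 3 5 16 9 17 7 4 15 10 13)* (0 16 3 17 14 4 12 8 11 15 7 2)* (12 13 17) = (0 16 9 14 4 7 13)(2 12 8 11 15 10 17)(3 5) = [16, 1, 12, 5, 7, 3, 6, 13, 11, 14, 17, 15, 8, 0, 4, 10, 9, 2]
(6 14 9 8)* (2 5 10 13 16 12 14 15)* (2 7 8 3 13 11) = (2 5 10 11)(3 13 16 12 14 9)(6 15 7 8) = [0, 1, 5, 13, 4, 10, 15, 8, 6, 3, 11, 2, 14, 16, 9, 7, 12]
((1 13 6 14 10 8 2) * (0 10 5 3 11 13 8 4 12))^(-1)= [12, 2, 8, 5, 10, 14, 13, 7, 1, 9, 0, 3, 4, 11, 6]= (0 12 4 10)(1 2 8)(3 5 14 6 13 11)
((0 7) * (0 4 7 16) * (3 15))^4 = (16) = [0, 1, 2, 3, 4, 5, 6, 7, 8, 9, 10, 11, 12, 13, 14, 15, 16]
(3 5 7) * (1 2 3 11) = (1 2 3 5 7 11) = [0, 2, 3, 5, 4, 7, 6, 11, 8, 9, 10, 1]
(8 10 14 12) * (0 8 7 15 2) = (0 8 10 14 12 7 15 2) = [8, 1, 0, 3, 4, 5, 6, 15, 10, 9, 14, 11, 7, 13, 12, 2]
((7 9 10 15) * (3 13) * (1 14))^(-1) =(1 14)(3 13)(7 15 10 9) =[0, 14, 2, 13, 4, 5, 6, 15, 8, 7, 9, 11, 12, 3, 1, 10]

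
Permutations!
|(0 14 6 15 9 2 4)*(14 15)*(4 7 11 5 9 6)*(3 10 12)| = 15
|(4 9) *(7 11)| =|(4 9)(7 11)| =2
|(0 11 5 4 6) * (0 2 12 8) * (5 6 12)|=8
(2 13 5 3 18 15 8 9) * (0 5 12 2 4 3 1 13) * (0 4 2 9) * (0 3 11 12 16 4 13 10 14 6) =(0 5 1 10 14 6)(2 13 16 4 11 12 9)(3 18 15 8) =[5, 10, 13, 18, 11, 1, 0, 7, 3, 2, 14, 12, 9, 16, 6, 8, 4, 17, 15]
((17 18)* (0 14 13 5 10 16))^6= (18)= [0, 1, 2, 3, 4, 5, 6, 7, 8, 9, 10, 11, 12, 13, 14, 15, 16, 17, 18]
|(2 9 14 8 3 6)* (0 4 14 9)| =|(0 4 14 8 3 6 2)| =7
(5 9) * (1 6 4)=(1 6 4)(5 9)=[0, 6, 2, 3, 1, 9, 4, 7, 8, 5]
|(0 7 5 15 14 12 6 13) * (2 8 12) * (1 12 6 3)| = 9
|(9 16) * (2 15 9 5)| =5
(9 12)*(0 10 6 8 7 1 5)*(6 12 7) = (0 10 12 9 7 1 5)(6 8) = [10, 5, 2, 3, 4, 0, 8, 1, 6, 7, 12, 11, 9]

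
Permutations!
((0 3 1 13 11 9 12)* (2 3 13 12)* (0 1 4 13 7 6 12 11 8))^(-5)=(0 2 6 4 1 8 9 7 3 12 13 11)=[2, 8, 6, 12, 1, 5, 4, 3, 9, 7, 10, 0, 13, 11]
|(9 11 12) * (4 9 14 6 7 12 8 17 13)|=|(4 9 11 8 17 13)(6 7 12 14)|=12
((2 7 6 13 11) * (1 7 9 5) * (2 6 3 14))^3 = (1 14 5 3 9 7 2) = [0, 14, 1, 9, 4, 3, 6, 2, 8, 7, 10, 11, 12, 13, 5]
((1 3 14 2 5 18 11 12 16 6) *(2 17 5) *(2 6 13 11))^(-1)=(1 6 2 18 5 17 14 3)(11 13 16 12)=[0, 6, 18, 1, 4, 17, 2, 7, 8, 9, 10, 13, 11, 16, 3, 15, 12, 14, 5]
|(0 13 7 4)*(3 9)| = 4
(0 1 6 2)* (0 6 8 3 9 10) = (0 1 8 3 9 10)(2 6) = [1, 8, 6, 9, 4, 5, 2, 7, 3, 10, 0]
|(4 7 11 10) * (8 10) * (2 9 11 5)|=|(2 9 11 8 10 4 7 5)|=8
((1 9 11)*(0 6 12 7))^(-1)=[7, 11, 2, 3, 4, 5, 0, 12, 8, 1, 10, 9, 6]=(0 7 12 6)(1 11 9)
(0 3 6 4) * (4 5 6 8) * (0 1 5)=(0 3 8 4 1 5 6)=[3, 5, 2, 8, 1, 6, 0, 7, 4]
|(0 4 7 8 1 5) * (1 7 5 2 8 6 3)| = |(0 4 5)(1 2 8 7 6 3)| = 6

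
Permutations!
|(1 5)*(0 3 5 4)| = 5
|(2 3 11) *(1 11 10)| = 5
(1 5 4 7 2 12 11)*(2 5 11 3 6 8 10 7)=[0, 11, 12, 6, 2, 4, 8, 5, 10, 9, 7, 1, 3]=(1 11)(2 12 3 6 8 10 7 5 4)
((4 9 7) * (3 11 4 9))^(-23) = (3 11 4)(7 9) = [0, 1, 2, 11, 3, 5, 6, 9, 8, 7, 10, 4]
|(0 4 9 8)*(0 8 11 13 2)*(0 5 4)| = 6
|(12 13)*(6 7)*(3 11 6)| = 4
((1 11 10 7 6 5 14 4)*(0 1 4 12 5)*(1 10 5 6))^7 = (0 12 5 1 10 6 14 11 7) = [12, 10, 2, 3, 4, 1, 14, 0, 8, 9, 6, 7, 5, 13, 11]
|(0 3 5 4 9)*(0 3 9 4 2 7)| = |(0 9 3 5 2 7)| = 6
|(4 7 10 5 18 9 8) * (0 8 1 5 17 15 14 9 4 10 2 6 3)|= |(0 8 10 17 15 14 9 1 5 18 4 7 2 6 3)|= 15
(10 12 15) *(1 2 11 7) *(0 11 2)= (0 11 7 1)(10 12 15)= [11, 0, 2, 3, 4, 5, 6, 1, 8, 9, 12, 7, 15, 13, 14, 10]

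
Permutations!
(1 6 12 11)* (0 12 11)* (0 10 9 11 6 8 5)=(0 12 10 9 11 1 8 5)=[12, 8, 2, 3, 4, 0, 6, 7, 5, 11, 9, 1, 10]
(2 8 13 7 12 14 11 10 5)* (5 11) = [0, 1, 8, 3, 4, 2, 6, 12, 13, 9, 11, 10, 14, 7, 5] = (2 8 13 7 12 14 5)(10 11)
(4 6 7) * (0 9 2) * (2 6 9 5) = (0 5 2)(4 9 6 7) = [5, 1, 0, 3, 9, 2, 7, 4, 8, 6]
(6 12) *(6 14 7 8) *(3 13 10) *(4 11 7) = (3 13 10)(4 11 7 8 6 12 14) = [0, 1, 2, 13, 11, 5, 12, 8, 6, 9, 3, 7, 14, 10, 4]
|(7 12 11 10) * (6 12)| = |(6 12 11 10 7)| = 5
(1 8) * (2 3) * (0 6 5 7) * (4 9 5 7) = (0 6 7)(1 8)(2 3)(4 9 5) = [6, 8, 3, 2, 9, 4, 7, 0, 1, 5]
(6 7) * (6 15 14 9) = [0, 1, 2, 3, 4, 5, 7, 15, 8, 6, 10, 11, 12, 13, 9, 14] = (6 7 15 14 9)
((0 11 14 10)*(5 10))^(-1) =(0 10 5 14 11) =[10, 1, 2, 3, 4, 14, 6, 7, 8, 9, 5, 0, 12, 13, 11]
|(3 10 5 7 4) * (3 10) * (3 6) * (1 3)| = |(1 3 6)(4 10 5 7)| = 12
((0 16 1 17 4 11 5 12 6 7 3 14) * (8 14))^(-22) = (0 4 6 14 17 12 8 1 5 3 16 11 7) = [4, 5, 2, 16, 6, 3, 14, 0, 1, 9, 10, 7, 8, 13, 17, 15, 11, 12]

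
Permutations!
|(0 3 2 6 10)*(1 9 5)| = 15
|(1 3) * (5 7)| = |(1 3)(5 7)| = 2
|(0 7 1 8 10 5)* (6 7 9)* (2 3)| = |(0 9 6 7 1 8 10 5)(2 3)| = 8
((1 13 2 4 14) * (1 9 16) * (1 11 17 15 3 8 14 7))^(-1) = [0, 7, 13, 15, 2, 5, 6, 4, 3, 14, 10, 16, 12, 1, 8, 17, 9, 11] = (1 7 4 2 13)(3 15 17 11 16 9 14 8)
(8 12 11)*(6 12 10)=(6 12 11 8 10)=[0, 1, 2, 3, 4, 5, 12, 7, 10, 9, 6, 8, 11]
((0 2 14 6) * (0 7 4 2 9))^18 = (2 7 14 4 6) = [0, 1, 7, 3, 6, 5, 2, 14, 8, 9, 10, 11, 12, 13, 4]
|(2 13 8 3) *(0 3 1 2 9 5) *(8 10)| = 20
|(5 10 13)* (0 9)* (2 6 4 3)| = 12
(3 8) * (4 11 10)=(3 8)(4 11 10)=[0, 1, 2, 8, 11, 5, 6, 7, 3, 9, 4, 10]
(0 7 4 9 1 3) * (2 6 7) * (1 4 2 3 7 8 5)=(0 3)(1 7 2 6 8 5)(4 9)=[3, 7, 6, 0, 9, 1, 8, 2, 5, 4]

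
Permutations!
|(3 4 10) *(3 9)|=4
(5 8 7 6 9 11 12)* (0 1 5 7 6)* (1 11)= (0 11 12 7)(1 5 8 6 9)= [11, 5, 2, 3, 4, 8, 9, 0, 6, 1, 10, 12, 7]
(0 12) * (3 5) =(0 12)(3 5) =[12, 1, 2, 5, 4, 3, 6, 7, 8, 9, 10, 11, 0]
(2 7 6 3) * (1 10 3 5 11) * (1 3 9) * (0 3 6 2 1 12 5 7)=(0 3 1 10 9 12 5 11 6 7 2)=[3, 10, 0, 1, 4, 11, 7, 2, 8, 12, 9, 6, 5]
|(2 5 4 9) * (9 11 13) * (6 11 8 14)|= 9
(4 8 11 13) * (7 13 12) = (4 8 11 12 7 13) = [0, 1, 2, 3, 8, 5, 6, 13, 11, 9, 10, 12, 7, 4]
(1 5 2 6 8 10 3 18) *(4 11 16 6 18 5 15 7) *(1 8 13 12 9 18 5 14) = (1 15 7 4 11 16 6 13 12 9 18 8 10 3 14)(2 5) = [0, 15, 5, 14, 11, 2, 13, 4, 10, 18, 3, 16, 9, 12, 1, 7, 6, 17, 8]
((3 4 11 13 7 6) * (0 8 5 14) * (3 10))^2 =(0 5)(3 11 7 10 4 13 6)(8 14) =[5, 1, 2, 11, 13, 0, 3, 10, 14, 9, 4, 7, 12, 6, 8]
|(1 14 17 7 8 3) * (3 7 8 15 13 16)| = 9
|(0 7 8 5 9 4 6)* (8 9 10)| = 15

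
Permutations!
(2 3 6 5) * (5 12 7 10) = [0, 1, 3, 6, 4, 2, 12, 10, 8, 9, 5, 11, 7] = (2 3 6 12 7 10 5)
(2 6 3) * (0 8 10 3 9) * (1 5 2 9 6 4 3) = (0 8 10 1 5 2 4 3 9) = [8, 5, 4, 9, 3, 2, 6, 7, 10, 0, 1]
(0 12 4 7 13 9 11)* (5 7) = (0 12 4 5 7 13 9 11) = [12, 1, 2, 3, 5, 7, 6, 13, 8, 11, 10, 0, 4, 9]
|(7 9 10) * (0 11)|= 6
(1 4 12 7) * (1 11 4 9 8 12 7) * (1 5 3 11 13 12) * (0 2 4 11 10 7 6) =(0 2 4 6)(1 9 8)(3 10 7 13 12 5) =[2, 9, 4, 10, 6, 3, 0, 13, 1, 8, 7, 11, 5, 12]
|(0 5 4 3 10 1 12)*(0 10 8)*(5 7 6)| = |(0 7 6 5 4 3 8)(1 12 10)| = 21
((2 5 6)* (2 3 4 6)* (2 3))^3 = (2 4 5 6 3) = [0, 1, 4, 2, 5, 6, 3]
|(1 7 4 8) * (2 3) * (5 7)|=|(1 5 7 4 8)(2 3)|=10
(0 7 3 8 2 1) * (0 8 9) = (0 7 3 9)(1 8 2) = [7, 8, 1, 9, 4, 5, 6, 3, 2, 0]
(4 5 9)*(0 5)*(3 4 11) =(0 5 9 11 3 4) =[5, 1, 2, 4, 0, 9, 6, 7, 8, 11, 10, 3]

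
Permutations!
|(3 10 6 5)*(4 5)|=|(3 10 6 4 5)|=5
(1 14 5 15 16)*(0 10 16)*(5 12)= (0 10 16 1 14 12 5 15)= [10, 14, 2, 3, 4, 15, 6, 7, 8, 9, 16, 11, 5, 13, 12, 0, 1]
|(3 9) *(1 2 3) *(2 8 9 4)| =3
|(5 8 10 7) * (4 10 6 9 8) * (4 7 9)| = |(4 10 9 8 6)(5 7)| = 10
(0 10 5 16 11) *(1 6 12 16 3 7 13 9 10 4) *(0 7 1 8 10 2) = (0 4 8 10 5 3 1 6 12 16 11 7 13 9 2) = [4, 6, 0, 1, 8, 3, 12, 13, 10, 2, 5, 7, 16, 9, 14, 15, 11]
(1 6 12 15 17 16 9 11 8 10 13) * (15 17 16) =(1 6 12 17 15 16 9 11 8 10 13) =[0, 6, 2, 3, 4, 5, 12, 7, 10, 11, 13, 8, 17, 1, 14, 16, 9, 15]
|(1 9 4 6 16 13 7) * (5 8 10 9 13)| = 21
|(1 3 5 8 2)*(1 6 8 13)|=|(1 3 5 13)(2 6 8)|=12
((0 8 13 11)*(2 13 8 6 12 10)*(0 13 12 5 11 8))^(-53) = (0 6 5 11 13 8)(2 12 10) = [6, 1, 12, 3, 4, 11, 5, 7, 0, 9, 2, 13, 10, 8]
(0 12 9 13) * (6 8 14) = (0 12 9 13)(6 8 14) = [12, 1, 2, 3, 4, 5, 8, 7, 14, 13, 10, 11, 9, 0, 6]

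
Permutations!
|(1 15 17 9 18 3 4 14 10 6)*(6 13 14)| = |(1 15 17 9 18 3 4 6)(10 13 14)| = 24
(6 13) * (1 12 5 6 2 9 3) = (1 12 5 6 13 2 9 3) = [0, 12, 9, 1, 4, 6, 13, 7, 8, 3, 10, 11, 5, 2]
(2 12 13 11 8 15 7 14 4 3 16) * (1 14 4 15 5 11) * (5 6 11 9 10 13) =(1 14 15 7 4 3 16 2 12 5 9 10 13)(6 11 8) =[0, 14, 12, 16, 3, 9, 11, 4, 6, 10, 13, 8, 5, 1, 15, 7, 2]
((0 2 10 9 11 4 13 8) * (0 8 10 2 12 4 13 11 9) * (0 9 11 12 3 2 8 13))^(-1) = (0 11 9 10 13 8 2 3)(4 12) = [11, 1, 3, 0, 12, 5, 6, 7, 2, 10, 13, 9, 4, 8]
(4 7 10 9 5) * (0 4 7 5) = (0 4 5 7 10 9) = [4, 1, 2, 3, 5, 7, 6, 10, 8, 0, 9]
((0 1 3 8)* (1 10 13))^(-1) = (0 8 3 1 13 10) = [8, 13, 2, 1, 4, 5, 6, 7, 3, 9, 0, 11, 12, 10]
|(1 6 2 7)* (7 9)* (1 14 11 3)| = |(1 6 2 9 7 14 11 3)| = 8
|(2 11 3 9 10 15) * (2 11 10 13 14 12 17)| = 10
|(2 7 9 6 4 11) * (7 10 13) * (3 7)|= |(2 10 13 3 7 9 6 4 11)|= 9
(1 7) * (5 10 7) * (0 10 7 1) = (0 10 1 5 7) = [10, 5, 2, 3, 4, 7, 6, 0, 8, 9, 1]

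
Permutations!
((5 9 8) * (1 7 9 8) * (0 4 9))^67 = (0 9 7 4 1)(5 8) = [9, 0, 2, 3, 1, 8, 6, 4, 5, 7]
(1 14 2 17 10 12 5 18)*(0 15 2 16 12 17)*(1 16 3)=(0 15 2)(1 14 3)(5 18 16 12)(10 17)=[15, 14, 0, 1, 4, 18, 6, 7, 8, 9, 17, 11, 5, 13, 3, 2, 12, 10, 16]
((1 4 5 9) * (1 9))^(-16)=(9)(1 5 4)=[0, 5, 2, 3, 1, 4, 6, 7, 8, 9]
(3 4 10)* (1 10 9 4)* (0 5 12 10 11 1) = (0 5 12 10 3)(1 11)(4 9) = [5, 11, 2, 0, 9, 12, 6, 7, 8, 4, 3, 1, 10]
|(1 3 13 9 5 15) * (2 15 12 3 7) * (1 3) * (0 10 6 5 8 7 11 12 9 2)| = |(0 10 6 5 9 8 7)(1 11 12)(2 15 3 13)| = 84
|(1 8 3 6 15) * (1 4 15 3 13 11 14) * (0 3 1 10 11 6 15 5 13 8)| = |(0 3 15 4 5 13 6 1)(10 11 14)| = 24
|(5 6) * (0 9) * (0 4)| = 6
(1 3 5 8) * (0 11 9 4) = [11, 3, 2, 5, 0, 8, 6, 7, 1, 4, 10, 9] = (0 11 9 4)(1 3 5 8)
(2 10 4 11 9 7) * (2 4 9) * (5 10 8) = [0, 1, 8, 3, 11, 10, 6, 4, 5, 7, 9, 2] = (2 8 5 10 9 7 4 11)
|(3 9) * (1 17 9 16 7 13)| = |(1 17 9 3 16 7 13)| = 7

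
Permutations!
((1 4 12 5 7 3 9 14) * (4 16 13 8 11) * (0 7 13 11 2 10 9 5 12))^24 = [1, 2, 3, 11, 14, 4, 6, 16, 7, 13, 5, 9, 12, 0, 8, 15, 10] = (0 1 2 3 11 9 13)(4 14 8 7 16 10 5)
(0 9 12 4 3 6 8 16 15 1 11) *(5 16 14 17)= (0 9 12 4 3 6 8 14 17 5 16 15 1 11)= [9, 11, 2, 6, 3, 16, 8, 7, 14, 12, 10, 0, 4, 13, 17, 1, 15, 5]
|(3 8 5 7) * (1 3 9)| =6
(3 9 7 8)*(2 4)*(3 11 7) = (2 4)(3 9)(7 8 11) = [0, 1, 4, 9, 2, 5, 6, 8, 11, 3, 10, 7]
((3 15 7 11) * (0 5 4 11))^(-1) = (0 7 15 3 11 4 5) = [7, 1, 2, 11, 5, 0, 6, 15, 8, 9, 10, 4, 12, 13, 14, 3]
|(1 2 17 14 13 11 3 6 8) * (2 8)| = 14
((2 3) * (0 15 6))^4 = (0 15 6) = [15, 1, 2, 3, 4, 5, 0, 7, 8, 9, 10, 11, 12, 13, 14, 6]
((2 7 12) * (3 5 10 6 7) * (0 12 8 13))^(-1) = (0 13 8 7 6 10 5 3 2 12) = [13, 1, 12, 2, 4, 3, 10, 6, 7, 9, 5, 11, 0, 8]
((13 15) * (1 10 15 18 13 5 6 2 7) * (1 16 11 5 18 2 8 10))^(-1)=(2 13 18 15 10 8 6 5 11 16 7)=[0, 1, 13, 3, 4, 11, 5, 2, 6, 9, 8, 16, 12, 18, 14, 10, 7, 17, 15]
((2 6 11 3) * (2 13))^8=[0, 1, 3, 6, 4, 5, 13, 7, 8, 9, 10, 2, 12, 11]=(2 3 6 13 11)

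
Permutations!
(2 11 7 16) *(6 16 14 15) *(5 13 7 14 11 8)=[0, 1, 8, 3, 4, 13, 16, 11, 5, 9, 10, 14, 12, 7, 15, 6, 2]=(2 8 5 13 7 11 14 15 6 16)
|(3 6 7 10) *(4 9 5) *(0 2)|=12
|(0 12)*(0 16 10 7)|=|(0 12 16 10 7)|=5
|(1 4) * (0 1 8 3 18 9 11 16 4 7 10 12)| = 35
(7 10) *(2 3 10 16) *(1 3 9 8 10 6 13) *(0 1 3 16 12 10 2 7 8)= (0 1 16 7 12 10 8 2 9)(3 6 13)= [1, 16, 9, 6, 4, 5, 13, 12, 2, 0, 8, 11, 10, 3, 14, 15, 7]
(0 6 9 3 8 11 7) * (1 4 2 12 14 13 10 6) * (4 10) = [1, 10, 12, 8, 2, 5, 9, 0, 11, 3, 6, 7, 14, 4, 13] = (0 1 10 6 9 3 8 11 7)(2 12 14 13 4)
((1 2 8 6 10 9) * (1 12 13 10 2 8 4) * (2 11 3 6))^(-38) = (1 2)(3 6 11)(4 8)(9 13)(10 12) = [0, 2, 1, 6, 8, 5, 11, 7, 4, 13, 12, 3, 10, 9]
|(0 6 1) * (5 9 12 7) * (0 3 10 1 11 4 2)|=|(0 6 11 4 2)(1 3 10)(5 9 12 7)|=60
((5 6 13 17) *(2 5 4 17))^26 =(17)(2 6)(5 13) =[0, 1, 6, 3, 4, 13, 2, 7, 8, 9, 10, 11, 12, 5, 14, 15, 16, 17]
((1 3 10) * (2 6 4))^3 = (10) = [0, 1, 2, 3, 4, 5, 6, 7, 8, 9, 10]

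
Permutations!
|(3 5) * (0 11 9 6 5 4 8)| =8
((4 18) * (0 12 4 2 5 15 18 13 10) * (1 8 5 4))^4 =[5, 18, 0, 3, 12, 4, 6, 7, 2, 9, 8, 11, 15, 1, 14, 13, 16, 17, 10] =(0 5 4 12 15 13 1 18 10 8 2)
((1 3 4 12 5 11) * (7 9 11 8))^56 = (1 4 5 7 11 3 12 8 9) = [0, 4, 2, 12, 5, 7, 6, 11, 9, 1, 10, 3, 8]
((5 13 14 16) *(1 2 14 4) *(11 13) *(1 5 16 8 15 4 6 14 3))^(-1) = (16)(1 3 2)(4 15 8 14 6 13 11 5) = [0, 3, 1, 2, 15, 4, 13, 7, 14, 9, 10, 5, 12, 11, 6, 8, 16]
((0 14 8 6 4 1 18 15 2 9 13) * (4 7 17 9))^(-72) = (1 2 18 4 15) = [0, 2, 18, 3, 15, 5, 6, 7, 8, 9, 10, 11, 12, 13, 14, 1, 16, 17, 4]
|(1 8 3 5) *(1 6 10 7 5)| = |(1 8 3)(5 6 10 7)| = 12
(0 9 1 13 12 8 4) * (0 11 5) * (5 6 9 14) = [14, 13, 2, 3, 11, 0, 9, 7, 4, 1, 10, 6, 8, 12, 5] = (0 14 5)(1 13 12 8 4 11 6 9)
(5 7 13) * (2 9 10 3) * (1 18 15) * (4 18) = [0, 4, 9, 2, 18, 7, 6, 13, 8, 10, 3, 11, 12, 5, 14, 1, 16, 17, 15] = (1 4 18 15)(2 9 10 3)(5 7 13)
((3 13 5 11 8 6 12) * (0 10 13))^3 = [5, 1, 2, 13, 4, 6, 0, 7, 3, 9, 11, 12, 10, 8] = (0 5 6)(3 13 8)(10 11 12)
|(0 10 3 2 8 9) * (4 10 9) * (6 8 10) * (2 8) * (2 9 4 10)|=12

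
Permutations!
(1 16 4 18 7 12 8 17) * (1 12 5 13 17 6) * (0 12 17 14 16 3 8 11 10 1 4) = (0 12 11 10 1 3 8 6 4 18 7 5 13 14 16) = [12, 3, 2, 8, 18, 13, 4, 5, 6, 9, 1, 10, 11, 14, 16, 15, 0, 17, 7]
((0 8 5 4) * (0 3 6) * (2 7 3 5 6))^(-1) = [6, 1, 3, 7, 5, 4, 8, 2, 0] = (0 6 8)(2 3 7)(4 5)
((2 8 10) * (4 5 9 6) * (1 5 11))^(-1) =(1 11 4 6 9 5)(2 10 8) =[0, 11, 10, 3, 6, 1, 9, 7, 2, 5, 8, 4]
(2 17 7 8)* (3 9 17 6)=(2 6 3 9 17 7 8)=[0, 1, 6, 9, 4, 5, 3, 8, 2, 17, 10, 11, 12, 13, 14, 15, 16, 7]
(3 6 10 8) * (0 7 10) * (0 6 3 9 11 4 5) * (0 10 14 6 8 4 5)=[7, 1, 2, 3, 0, 10, 8, 14, 9, 11, 4, 5, 12, 13, 6]=(0 7 14 6 8 9 11 5 10 4)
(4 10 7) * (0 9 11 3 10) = (0 9 11 3 10 7 4) = [9, 1, 2, 10, 0, 5, 6, 4, 8, 11, 7, 3]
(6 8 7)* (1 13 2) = (1 13 2)(6 8 7) = [0, 13, 1, 3, 4, 5, 8, 6, 7, 9, 10, 11, 12, 2]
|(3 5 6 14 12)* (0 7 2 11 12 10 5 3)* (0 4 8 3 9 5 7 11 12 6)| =|(0 11 6 14 10 7 2 12 4 8 3 9 5)| =13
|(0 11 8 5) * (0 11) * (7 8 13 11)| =6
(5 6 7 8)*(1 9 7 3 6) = [0, 9, 2, 6, 4, 1, 3, 8, 5, 7] = (1 9 7 8 5)(3 6)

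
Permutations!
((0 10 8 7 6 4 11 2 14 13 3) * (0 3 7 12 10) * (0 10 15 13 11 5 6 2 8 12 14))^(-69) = (0 10 12 15 13 7 2) = [10, 1, 0, 3, 4, 5, 6, 2, 8, 9, 12, 11, 15, 7, 14, 13]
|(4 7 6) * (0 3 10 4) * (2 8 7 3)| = |(0 2 8 7 6)(3 10 4)| = 15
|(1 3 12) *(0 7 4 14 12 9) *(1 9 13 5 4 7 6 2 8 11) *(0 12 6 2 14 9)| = 22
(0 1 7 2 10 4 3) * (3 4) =(0 1 7 2 10 3) =[1, 7, 10, 0, 4, 5, 6, 2, 8, 9, 3]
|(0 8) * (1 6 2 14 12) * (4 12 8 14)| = 15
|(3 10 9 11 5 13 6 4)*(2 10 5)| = 20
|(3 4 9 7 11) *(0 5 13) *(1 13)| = |(0 5 1 13)(3 4 9 7 11)| = 20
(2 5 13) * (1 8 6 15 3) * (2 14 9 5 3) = [0, 8, 3, 1, 4, 13, 15, 7, 6, 5, 10, 11, 12, 14, 9, 2] = (1 8 6 15 2 3)(5 13 14 9)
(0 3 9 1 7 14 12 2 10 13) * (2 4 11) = (0 3 9 1 7 14 12 4 11 2 10 13) = [3, 7, 10, 9, 11, 5, 6, 14, 8, 1, 13, 2, 4, 0, 12]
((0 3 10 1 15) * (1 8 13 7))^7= [15, 7, 2, 0, 4, 5, 6, 13, 10, 9, 3, 11, 12, 8, 14, 1]= (0 15 1 7 13 8 10 3)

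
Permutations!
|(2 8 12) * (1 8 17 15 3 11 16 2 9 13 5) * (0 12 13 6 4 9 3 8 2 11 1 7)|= 66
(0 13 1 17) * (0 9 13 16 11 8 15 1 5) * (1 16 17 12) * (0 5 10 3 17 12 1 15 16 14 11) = [12, 1, 2, 17, 4, 5, 6, 7, 16, 13, 3, 8, 15, 10, 11, 14, 0, 9] = (0 12 15 14 11 8 16)(3 17 9 13 10)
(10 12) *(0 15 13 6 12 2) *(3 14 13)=(0 15 3 14 13 6 12 10 2)=[15, 1, 0, 14, 4, 5, 12, 7, 8, 9, 2, 11, 10, 6, 13, 3]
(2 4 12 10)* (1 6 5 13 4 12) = [0, 6, 12, 3, 1, 13, 5, 7, 8, 9, 2, 11, 10, 4] = (1 6 5 13 4)(2 12 10)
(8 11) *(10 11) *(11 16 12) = [0, 1, 2, 3, 4, 5, 6, 7, 10, 9, 16, 8, 11, 13, 14, 15, 12] = (8 10 16 12 11)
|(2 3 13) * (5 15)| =6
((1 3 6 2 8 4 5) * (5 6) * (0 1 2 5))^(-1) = (0 3 1)(2 5 6 4 8) = [3, 0, 5, 1, 8, 6, 4, 7, 2]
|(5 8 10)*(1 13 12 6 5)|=|(1 13 12 6 5 8 10)|=7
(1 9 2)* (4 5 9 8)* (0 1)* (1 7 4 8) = [7, 1, 0, 3, 5, 9, 6, 4, 8, 2] = (0 7 4 5 9 2)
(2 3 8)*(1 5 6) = [0, 5, 3, 8, 4, 6, 1, 7, 2] = (1 5 6)(2 3 8)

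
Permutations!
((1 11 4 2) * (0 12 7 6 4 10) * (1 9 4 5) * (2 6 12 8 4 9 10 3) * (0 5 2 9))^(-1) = (0 9 3 11 1 5 10 2 6 4 8)(7 12) = [9, 5, 6, 11, 8, 10, 4, 12, 0, 3, 2, 1, 7]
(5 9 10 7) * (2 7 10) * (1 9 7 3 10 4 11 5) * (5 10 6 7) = (1 9 2 3 6 7)(4 11 10) = [0, 9, 3, 6, 11, 5, 7, 1, 8, 2, 4, 10]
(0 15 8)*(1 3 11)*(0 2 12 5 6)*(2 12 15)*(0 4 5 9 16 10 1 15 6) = [2, 3, 6, 11, 5, 0, 4, 7, 12, 16, 1, 15, 9, 13, 14, 8, 10] = (0 2 6 4 5)(1 3 11 15 8 12 9 16 10)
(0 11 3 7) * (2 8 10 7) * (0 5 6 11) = (2 8 10 7 5 6 11 3) = [0, 1, 8, 2, 4, 6, 11, 5, 10, 9, 7, 3]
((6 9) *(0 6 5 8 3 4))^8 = (0 6 9 5 8 3 4) = [6, 1, 2, 4, 0, 8, 9, 7, 3, 5]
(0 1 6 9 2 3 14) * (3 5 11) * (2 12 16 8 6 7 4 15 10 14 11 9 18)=(0 1 7 4 15 10 14)(2 5 9 12 16 8 6 18)(3 11)=[1, 7, 5, 11, 15, 9, 18, 4, 6, 12, 14, 3, 16, 13, 0, 10, 8, 17, 2]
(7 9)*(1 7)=(1 7 9)=[0, 7, 2, 3, 4, 5, 6, 9, 8, 1]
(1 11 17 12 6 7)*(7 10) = (1 11 17 12 6 10 7) = [0, 11, 2, 3, 4, 5, 10, 1, 8, 9, 7, 17, 6, 13, 14, 15, 16, 12]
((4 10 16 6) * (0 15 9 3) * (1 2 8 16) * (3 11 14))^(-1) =(0 3 14 11 9 15)(1 10 4 6 16 8 2) =[3, 10, 1, 14, 6, 5, 16, 7, 2, 15, 4, 9, 12, 13, 11, 0, 8]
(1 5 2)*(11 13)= (1 5 2)(11 13)= [0, 5, 1, 3, 4, 2, 6, 7, 8, 9, 10, 13, 12, 11]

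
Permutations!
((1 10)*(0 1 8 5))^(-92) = (0 8 1 5 10) = [8, 5, 2, 3, 4, 10, 6, 7, 1, 9, 0]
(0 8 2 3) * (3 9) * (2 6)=(0 8 6 2 9 3)=[8, 1, 9, 0, 4, 5, 2, 7, 6, 3]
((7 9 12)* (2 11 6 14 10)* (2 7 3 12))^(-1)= [0, 1, 9, 12, 4, 5, 11, 10, 8, 7, 14, 2, 3, 13, 6]= (2 9 7 10 14 6 11)(3 12)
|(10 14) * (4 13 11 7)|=|(4 13 11 7)(10 14)|=4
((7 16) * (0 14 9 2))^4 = (16) = [0, 1, 2, 3, 4, 5, 6, 7, 8, 9, 10, 11, 12, 13, 14, 15, 16]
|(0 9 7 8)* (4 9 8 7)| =2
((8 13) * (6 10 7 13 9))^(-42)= (13)= [0, 1, 2, 3, 4, 5, 6, 7, 8, 9, 10, 11, 12, 13]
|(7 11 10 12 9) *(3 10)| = 6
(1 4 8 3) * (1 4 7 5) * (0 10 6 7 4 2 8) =[10, 4, 8, 2, 0, 1, 7, 5, 3, 9, 6] =(0 10 6 7 5 1 4)(2 8 3)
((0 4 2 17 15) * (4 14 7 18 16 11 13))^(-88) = (18) = [0, 1, 2, 3, 4, 5, 6, 7, 8, 9, 10, 11, 12, 13, 14, 15, 16, 17, 18]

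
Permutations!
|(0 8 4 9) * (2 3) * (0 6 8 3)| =|(0 3 2)(4 9 6 8)| =12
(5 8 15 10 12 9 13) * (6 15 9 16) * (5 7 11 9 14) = [0, 1, 2, 3, 4, 8, 15, 11, 14, 13, 12, 9, 16, 7, 5, 10, 6] = (5 8 14)(6 15 10 12 16)(7 11 9 13)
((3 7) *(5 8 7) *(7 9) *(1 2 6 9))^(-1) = (1 8 5 3 7 9 6 2) = [0, 8, 1, 7, 4, 3, 2, 9, 5, 6]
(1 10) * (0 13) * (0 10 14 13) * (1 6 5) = (1 14 13 10 6 5) = [0, 14, 2, 3, 4, 1, 5, 7, 8, 9, 6, 11, 12, 10, 13]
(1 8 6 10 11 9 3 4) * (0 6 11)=(0 6 10)(1 8 11 9 3 4)=[6, 8, 2, 4, 1, 5, 10, 7, 11, 3, 0, 9]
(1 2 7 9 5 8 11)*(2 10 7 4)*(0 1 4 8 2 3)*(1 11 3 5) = (0 11 4 5 2 8 3)(1 10 7 9) = [11, 10, 8, 0, 5, 2, 6, 9, 3, 1, 7, 4]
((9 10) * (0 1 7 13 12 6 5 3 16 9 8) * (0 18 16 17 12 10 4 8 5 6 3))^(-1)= [5, 0, 2, 12, 9, 10, 6, 1, 4, 16, 13, 11, 17, 7, 14, 15, 18, 3, 8]= (0 5 10 13 7 1)(3 12 17)(4 9 16 18 8)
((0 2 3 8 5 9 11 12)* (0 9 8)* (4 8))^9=(12)=[0, 1, 2, 3, 4, 5, 6, 7, 8, 9, 10, 11, 12]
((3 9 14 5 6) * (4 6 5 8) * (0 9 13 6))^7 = (0 14 4 9 8)(3 13 6) = [14, 1, 2, 13, 9, 5, 3, 7, 0, 8, 10, 11, 12, 6, 4]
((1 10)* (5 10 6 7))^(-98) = (1 7 10 6 5) = [0, 7, 2, 3, 4, 1, 5, 10, 8, 9, 6]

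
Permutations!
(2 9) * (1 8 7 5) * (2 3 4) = (1 8 7 5)(2 9 3 4) = [0, 8, 9, 4, 2, 1, 6, 5, 7, 3]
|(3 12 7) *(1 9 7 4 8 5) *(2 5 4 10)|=|(1 9 7 3 12 10 2 5)(4 8)|=8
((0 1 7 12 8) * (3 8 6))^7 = (12) = [0, 1, 2, 3, 4, 5, 6, 7, 8, 9, 10, 11, 12]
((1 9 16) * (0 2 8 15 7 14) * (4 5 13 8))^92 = (0 4 13 15 14 2 5 8 7)(1 16 9) = [4, 16, 5, 3, 13, 8, 6, 0, 7, 1, 10, 11, 12, 15, 2, 14, 9]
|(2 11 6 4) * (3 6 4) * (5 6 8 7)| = 15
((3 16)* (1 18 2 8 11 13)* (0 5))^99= (0 5)(1 8)(2 13)(3 16)(11 18)= [5, 8, 13, 16, 4, 0, 6, 7, 1, 9, 10, 18, 12, 2, 14, 15, 3, 17, 11]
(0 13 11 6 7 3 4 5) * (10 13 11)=(0 11 6 7 3 4 5)(10 13)=[11, 1, 2, 4, 5, 0, 7, 3, 8, 9, 13, 6, 12, 10]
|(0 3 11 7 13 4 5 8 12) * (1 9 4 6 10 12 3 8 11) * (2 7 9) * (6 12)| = 8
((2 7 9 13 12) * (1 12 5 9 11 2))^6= (13)= [0, 1, 2, 3, 4, 5, 6, 7, 8, 9, 10, 11, 12, 13]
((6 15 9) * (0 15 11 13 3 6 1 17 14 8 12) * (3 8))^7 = (0 6 9 13 17 12 3 15 11 1 8 14) = [6, 8, 2, 15, 4, 5, 9, 7, 14, 13, 10, 1, 3, 17, 0, 11, 16, 12]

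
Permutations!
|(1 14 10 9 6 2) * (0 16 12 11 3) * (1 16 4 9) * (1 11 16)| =|(0 4 9 6 2 1 14 10 11 3)(12 16)| =10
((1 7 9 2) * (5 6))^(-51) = (1 7 9 2)(5 6) = [0, 7, 1, 3, 4, 6, 5, 9, 8, 2]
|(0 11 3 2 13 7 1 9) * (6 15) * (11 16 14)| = 10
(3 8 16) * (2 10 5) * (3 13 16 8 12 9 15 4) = (2 10 5)(3 12 9 15 4)(13 16) = [0, 1, 10, 12, 3, 2, 6, 7, 8, 15, 5, 11, 9, 16, 14, 4, 13]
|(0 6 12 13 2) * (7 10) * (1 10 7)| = 10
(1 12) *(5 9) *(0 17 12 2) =(0 17 12 1 2)(5 9) =[17, 2, 0, 3, 4, 9, 6, 7, 8, 5, 10, 11, 1, 13, 14, 15, 16, 12]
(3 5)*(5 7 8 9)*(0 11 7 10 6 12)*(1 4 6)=(0 11 7 8 9 5 3 10 1 4 6 12)=[11, 4, 2, 10, 6, 3, 12, 8, 9, 5, 1, 7, 0]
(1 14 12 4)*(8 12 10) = (1 14 10 8 12 4) = [0, 14, 2, 3, 1, 5, 6, 7, 12, 9, 8, 11, 4, 13, 10]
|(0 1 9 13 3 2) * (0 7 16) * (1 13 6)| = |(0 13 3 2 7 16)(1 9 6)| = 6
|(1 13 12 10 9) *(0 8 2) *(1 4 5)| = 21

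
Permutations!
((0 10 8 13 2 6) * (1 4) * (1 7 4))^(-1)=(0 6 2 13 8 10)(4 7)=[6, 1, 13, 3, 7, 5, 2, 4, 10, 9, 0, 11, 12, 8]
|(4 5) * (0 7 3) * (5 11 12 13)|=15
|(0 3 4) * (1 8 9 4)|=6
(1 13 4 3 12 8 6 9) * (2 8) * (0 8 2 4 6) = [8, 13, 2, 12, 3, 5, 9, 7, 0, 1, 10, 11, 4, 6] = (0 8)(1 13 6 9)(3 12 4)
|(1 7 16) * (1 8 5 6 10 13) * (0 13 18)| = |(0 13 1 7 16 8 5 6 10 18)| = 10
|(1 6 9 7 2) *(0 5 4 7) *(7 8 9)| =|(0 5 4 8 9)(1 6 7 2)| =20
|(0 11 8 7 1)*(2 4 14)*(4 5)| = 20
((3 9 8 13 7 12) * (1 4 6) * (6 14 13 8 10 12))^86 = (1 14 7)(3 10)(4 13 6)(9 12) = [0, 14, 2, 10, 13, 5, 4, 1, 8, 12, 3, 11, 9, 6, 7]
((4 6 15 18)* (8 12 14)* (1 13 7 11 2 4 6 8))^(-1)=(1 14 12 8 4 2 11 7 13)(6 18 15)=[0, 14, 11, 3, 2, 5, 18, 13, 4, 9, 10, 7, 8, 1, 12, 6, 16, 17, 15]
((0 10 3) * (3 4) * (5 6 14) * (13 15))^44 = (15)(5 14 6) = [0, 1, 2, 3, 4, 14, 5, 7, 8, 9, 10, 11, 12, 13, 6, 15]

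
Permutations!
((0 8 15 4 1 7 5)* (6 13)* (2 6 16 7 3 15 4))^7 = (0 6 4 16 3 5 2 8 13 1 7 15) = [6, 7, 8, 5, 16, 2, 4, 15, 13, 9, 10, 11, 12, 1, 14, 0, 3]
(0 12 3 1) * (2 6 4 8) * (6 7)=(0 12 3 1)(2 7 6 4 8)=[12, 0, 7, 1, 8, 5, 4, 6, 2, 9, 10, 11, 3]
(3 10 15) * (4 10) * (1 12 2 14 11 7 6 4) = (1 12 2 14 11 7 6 4 10 15 3) = [0, 12, 14, 1, 10, 5, 4, 6, 8, 9, 15, 7, 2, 13, 11, 3]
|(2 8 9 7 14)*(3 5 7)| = |(2 8 9 3 5 7 14)| = 7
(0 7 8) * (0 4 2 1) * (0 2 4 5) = (0 7 8 5)(1 2) = [7, 2, 1, 3, 4, 0, 6, 8, 5]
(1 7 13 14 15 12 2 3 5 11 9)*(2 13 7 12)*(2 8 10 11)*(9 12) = (1 9)(2 3 5)(8 10 11 12 13 14 15) = [0, 9, 3, 5, 4, 2, 6, 7, 10, 1, 11, 12, 13, 14, 15, 8]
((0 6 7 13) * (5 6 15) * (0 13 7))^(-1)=(0 6 5 15)=[6, 1, 2, 3, 4, 15, 5, 7, 8, 9, 10, 11, 12, 13, 14, 0]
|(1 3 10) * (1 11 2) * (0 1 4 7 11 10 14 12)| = 20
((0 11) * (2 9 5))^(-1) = (0 11)(2 5 9) = [11, 1, 5, 3, 4, 9, 6, 7, 8, 2, 10, 0]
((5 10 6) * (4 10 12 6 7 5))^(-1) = [0, 1, 2, 3, 6, 7, 12, 10, 8, 9, 4, 11, 5] = (4 6 12 5 7 10)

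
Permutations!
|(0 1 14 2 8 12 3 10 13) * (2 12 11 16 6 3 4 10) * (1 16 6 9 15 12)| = 40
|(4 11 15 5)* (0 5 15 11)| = 3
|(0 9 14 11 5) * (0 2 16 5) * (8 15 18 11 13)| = |(0 9 14 13 8 15 18 11)(2 16 5)| = 24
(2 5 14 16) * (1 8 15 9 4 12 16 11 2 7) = (1 8 15 9 4 12 16 7)(2 5 14 11) = [0, 8, 5, 3, 12, 14, 6, 1, 15, 4, 10, 2, 16, 13, 11, 9, 7]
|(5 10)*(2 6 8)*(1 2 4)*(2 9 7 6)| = |(1 9 7 6 8 4)(5 10)| = 6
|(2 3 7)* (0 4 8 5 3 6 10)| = 9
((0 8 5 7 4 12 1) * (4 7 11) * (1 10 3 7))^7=(0 3 4 8 7 12 5 1 10 11)=[3, 10, 2, 4, 8, 1, 6, 12, 7, 9, 11, 0, 5]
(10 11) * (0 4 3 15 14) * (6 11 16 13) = (0 4 3 15 14)(6 11 10 16 13) = [4, 1, 2, 15, 3, 5, 11, 7, 8, 9, 16, 10, 12, 6, 0, 14, 13]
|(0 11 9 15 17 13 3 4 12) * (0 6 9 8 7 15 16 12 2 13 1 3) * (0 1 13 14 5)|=|(0 11 8 7 15 17 13 1 3 4 2 14 5)(6 9 16 12)|=52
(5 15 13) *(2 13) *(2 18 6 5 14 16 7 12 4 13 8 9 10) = (2 8 9 10)(4 13 14 16 7 12)(5 15 18 6) = [0, 1, 8, 3, 13, 15, 5, 12, 9, 10, 2, 11, 4, 14, 16, 18, 7, 17, 6]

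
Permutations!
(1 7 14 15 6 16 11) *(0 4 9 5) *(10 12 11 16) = (16)(0 4 9 5)(1 7 14 15 6 10 12 11) = [4, 7, 2, 3, 9, 0, 10, 14, 8, 5, 12, 1, 11, 13, 15, 6, 16]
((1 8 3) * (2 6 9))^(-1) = (1 3 8)(2 9 6) = [0, 3, 9, 8, 4, 5, 2, 7, 1, 6]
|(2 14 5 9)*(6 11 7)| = 12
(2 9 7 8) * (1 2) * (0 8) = (0 8 1 2 9 7) = [8, 2, 9, 3, 4, 5, 6, 0, 1, 7]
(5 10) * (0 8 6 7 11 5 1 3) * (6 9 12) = (0 8 9 12 6 7 11 5 10 1 3) = [8, 3, 2, 0, 4, 10, 7, 11, 9, 12, 1, 5, 6]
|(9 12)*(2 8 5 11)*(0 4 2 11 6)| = |(0 4 2 8 5 6)(9 12)| = 6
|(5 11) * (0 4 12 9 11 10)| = |(0 4 12 9 11 5 10)| = 7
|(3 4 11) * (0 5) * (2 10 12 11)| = |(0 5)(2 10 12 11 3 4)| = 6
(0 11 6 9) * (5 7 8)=(0 11 6 9)(5 7 8)=[11, 1, 2, 3, 4, 7, 9, 8, 5, 0, 10, 6]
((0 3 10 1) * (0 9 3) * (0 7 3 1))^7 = (0 10 3 7)(1 9) = [10, 9, 2, 7, 4, 5, 6, 0, 8, 1, 3]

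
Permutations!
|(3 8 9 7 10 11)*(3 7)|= |(3 8 9)(7 10 11)|= 3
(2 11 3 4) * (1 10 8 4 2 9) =(1 10 8 4 9)(2 11 3) =[0, 10, 11, 2, 9, 5, 6, 7, 4, 1, 8, 3]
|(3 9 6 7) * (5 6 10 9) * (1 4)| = 4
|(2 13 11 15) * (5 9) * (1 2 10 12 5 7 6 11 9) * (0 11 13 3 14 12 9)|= |(0 11 15 10 9 7 6 13)(1 2 3 14 12 5)|= 24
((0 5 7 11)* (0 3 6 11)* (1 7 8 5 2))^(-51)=(11)(0 2 1 7)(5 8)=[2, 7, 1, 3, 4, 8, 6, 0, 5, 9, 10, 11]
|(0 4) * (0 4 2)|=2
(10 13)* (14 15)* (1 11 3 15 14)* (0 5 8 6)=(0 5 8 6)(1 11 3 15)(10 13)=[5, 11, 2, 15, 4, 8, 0, 7, 6, 9, 13, 3, 12, 10, 14, 1]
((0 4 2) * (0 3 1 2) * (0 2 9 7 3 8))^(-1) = [8, 3, 4, 7, 0, 5, 6, 9, 2, 1] = (0 8 2 4)(1 3 7 9)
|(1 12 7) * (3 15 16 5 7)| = |(1 12 3 15 16 5 7)| = 7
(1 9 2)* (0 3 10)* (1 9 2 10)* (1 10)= (0 3 10)(1 2 9)= [3, 2, 9, 10, 4, 5, 6, 7, 8, 1, 0]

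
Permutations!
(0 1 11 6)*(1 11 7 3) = (0 11 6)(1 7 3) = [11, 7, 2, 1, 4, 5, 0, 3, 8, 9, 10, 6]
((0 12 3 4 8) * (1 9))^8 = [4, 1, 2, 0, 12, 5, 6, 7, 3, 9, 10, 11, 8] = (0 4 12 8 3)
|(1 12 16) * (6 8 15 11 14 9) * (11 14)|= |(1 12 16)(6 8 15 14 9)|= 15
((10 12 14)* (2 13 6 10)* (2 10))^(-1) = (2 6 13)(10 14 12) = [0, 1, 6, 3, 4, 5, 13, 7, 8, 9, 14, 11, 10, 2, 12]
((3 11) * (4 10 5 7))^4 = [0, 1, 2, 3, 4, 5, 6, 7, 8, 9, 10, 11] = (11)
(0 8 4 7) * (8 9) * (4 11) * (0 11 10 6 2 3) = (0 9 8 10 6 2 3)(4 7 11) = [9, 1, 3, 0, 7, 5, 2, 11, 10, 8, 6, 4]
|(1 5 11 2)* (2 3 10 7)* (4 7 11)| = 15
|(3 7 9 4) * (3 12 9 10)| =|(3 7 10)(4 12 9)| =3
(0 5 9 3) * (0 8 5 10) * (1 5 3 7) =(0 10)(1 5 9 7)(3 8) =[10, 5, 2, 8, 4, 9, 6, 1, 3, 7, 0]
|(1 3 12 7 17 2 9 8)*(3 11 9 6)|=|(1 11 9 8)(2 6 3 12 7 17)|=12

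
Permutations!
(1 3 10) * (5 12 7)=(1 3 10)(5 12 7)=[0, 3, 2, 10, 4, 12, 6, 5, 8, 9, 1, 11, 7]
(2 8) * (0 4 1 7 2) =(0 4 1 7 2 8) =[4, 7, 8, 3, 1, 5, 6, 2, 0]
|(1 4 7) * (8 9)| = |(1 4 7)(8 9)| = 6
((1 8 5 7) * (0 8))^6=(0 8 5 7 1)=[8, 0, 2, 3, 4, 7, 6, 1, 5]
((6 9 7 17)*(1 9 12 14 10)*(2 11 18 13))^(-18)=(1 14 6 7)(2 18)(9 10 12 17)(11 13)=[0, 14, 18, 3, 4, 5, 7, 1, 8, 10, 12, 13, 17, 11, 6, 15, 16, 9, 2]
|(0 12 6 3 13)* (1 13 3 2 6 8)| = 10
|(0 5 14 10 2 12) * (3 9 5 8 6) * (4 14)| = 11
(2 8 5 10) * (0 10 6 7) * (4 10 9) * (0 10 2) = (0 9 4 2 8 5 6 7 10) = [9, 1, 8, 3, 2, 6, 7, 10, 5, 4, 0]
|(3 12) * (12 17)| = |(3 17 12)| = 3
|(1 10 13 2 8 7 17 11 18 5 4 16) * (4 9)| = 13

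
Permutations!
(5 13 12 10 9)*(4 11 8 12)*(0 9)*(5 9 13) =(0 13 4 11 8 12 10) =[13, 1, 2, 3, 11, 5, 6, 7, 12, 9, 0, 8, 10, 4]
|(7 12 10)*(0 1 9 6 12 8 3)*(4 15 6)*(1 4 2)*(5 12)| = |(0 4 15 6 5 12 10 7 8 3)(1 9 2)| = 30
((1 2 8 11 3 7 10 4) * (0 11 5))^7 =(0 2 10 11 8 4 3 5 1 7) =[2, 7, 10, 5, 3, 1, 6, 0, 4, 9, 11, 8]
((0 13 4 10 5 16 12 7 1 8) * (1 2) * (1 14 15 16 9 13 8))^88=[0, 1, 12, 3, 9, 4, 6, 16, 8, 10, 13, 11, 15, 5, 7, 2, 14]=(2 12 15)(4 9 10 13 5)(7 16 14)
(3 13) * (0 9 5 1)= (0 9 5 1)(3 13)= [9, 0, 2, 13, 4, 1, 6, 7, 8, 5, 10, 11, 12, 3]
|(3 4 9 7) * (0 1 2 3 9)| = 10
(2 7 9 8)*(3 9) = (2 7 3 9 8) = [0, 1, 7, 9, 4, 5, 6, 3, 2, 8]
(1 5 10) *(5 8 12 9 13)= [0, 8, 2, 3, 4, 10, 6, 7, 12, 13, 1, 11, 9, 5]= (1 8 12 9 13 5 10)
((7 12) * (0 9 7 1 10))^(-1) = [10, 12, 2, 3, 4, 5, 6, 9, 8, 0, 1, 11, 7] = (0 10 1 12 7 9)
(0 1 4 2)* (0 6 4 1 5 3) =(0 5 3)(2 6 4) =[5, 1, 6, 0, 2, 3, 4]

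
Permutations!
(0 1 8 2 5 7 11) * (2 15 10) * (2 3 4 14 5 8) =(0 1 2 8 15 10 3 4 14 5 7 11) =[1, 2, 8, 4, 14, 7, 6, 11, 15, 9, 3, 0, 12, 13, 5, 10]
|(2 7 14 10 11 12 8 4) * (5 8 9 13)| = 11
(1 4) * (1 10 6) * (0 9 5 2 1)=[9, 4, 1, 3, 10, 2, 0, 7, 8, 5, 6]=(0 9 5 2 1 4 10 6)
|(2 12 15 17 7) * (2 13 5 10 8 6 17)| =|(2 12 15)(5 10 8 6 17 7 13)| =21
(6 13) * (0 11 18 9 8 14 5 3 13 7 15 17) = (0 11 18 9 8 14 5 3 13 6 7 15 17) = [11, 1, 2, 13, 4, 3, 7, 15, 14, 8, 10, 18, 12, 6, 5, 17, 16, 0, 9]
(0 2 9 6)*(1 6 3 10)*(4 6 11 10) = [2, 11, 9, 4, 6, 5, 0, 7, 8, 3, 1, 10] = (0 2 9 3 4 6)(1 11 10)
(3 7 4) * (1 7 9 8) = (1 7 4 3 9 8) = [0, 7, 2, 9, 3, 5, 6, 4, 1, 8]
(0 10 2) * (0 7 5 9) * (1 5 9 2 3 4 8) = (0 10 3 4 8 1 5 2 7 9) = [10, 5, 7, 4, 8, 2, 6, 9, 1, 0, 3]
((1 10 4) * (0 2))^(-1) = (0 2)(1 4 10) = [2, 4, 0, 3, 10, 5, 6, 7, 8, 9, 1]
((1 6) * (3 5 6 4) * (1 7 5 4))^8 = (5 7 6) = [0, 1, 2, 3, 4, 7, 5, 6]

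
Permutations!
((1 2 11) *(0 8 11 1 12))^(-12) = [0, 1, 2, 3, 4, 5, 6, 7, 8, 9, 10, 11, 12] = (12)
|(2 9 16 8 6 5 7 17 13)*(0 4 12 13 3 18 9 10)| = 18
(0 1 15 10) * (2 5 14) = [1, 15, 5, 3, 4, 14, 6, 7, 8, 9, 0, 11, 12, 13, 2, 10] = (0 1 15 10)(2 5 14)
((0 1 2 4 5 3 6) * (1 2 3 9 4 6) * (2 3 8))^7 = (0 3 1 8 2 6)(4 5 9) = [3, 8, 6, 1, 5, 9, 0, 7, 2, 4]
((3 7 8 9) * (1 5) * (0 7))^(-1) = (0 3 9 8 7)(1 5) = [3, 5, 2, 9, 4, 1, 6, 0, 7, 8]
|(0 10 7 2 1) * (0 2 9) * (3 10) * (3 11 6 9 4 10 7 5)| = 20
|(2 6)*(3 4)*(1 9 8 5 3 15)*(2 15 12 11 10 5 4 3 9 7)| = |(1 7 2 6 15)(4 12 11 10 5 9 8)| = 35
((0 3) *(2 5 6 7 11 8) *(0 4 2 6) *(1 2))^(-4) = (11)(0 4 2)(1 5 3) = [4, 5, 0, 1, 2, 3, 6, 7, 8, 9, 10, 11]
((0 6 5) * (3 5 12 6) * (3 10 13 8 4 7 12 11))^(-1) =(0 5 3 11 6 12 7 4 8 13 10) =[5, 1, 2, 11, 8, 3, 12, 4, 13, 9, 0, 6, 7, 10]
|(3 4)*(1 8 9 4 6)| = |(1 8 9 4 3 6)| = 6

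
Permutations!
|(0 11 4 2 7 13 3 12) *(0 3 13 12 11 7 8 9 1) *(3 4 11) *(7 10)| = 9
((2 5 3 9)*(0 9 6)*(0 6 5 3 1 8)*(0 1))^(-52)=[3, 1, 0, 9, 4, 2, 6, 7, 8, 5]=(0 3 9 5 2)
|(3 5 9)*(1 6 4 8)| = 12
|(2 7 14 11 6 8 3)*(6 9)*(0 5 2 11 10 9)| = 11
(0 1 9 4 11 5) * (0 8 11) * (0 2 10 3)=(0 1 9 4 2 10 3)(5 8 11)=[1, 9, 10, 0, 2, 8, 6, 7, 11, 4, 3, 5]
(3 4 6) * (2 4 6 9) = (2 4 9)(3 6) = [0, 1, 4, 6, 9, 5, 3, 7, 8, 2]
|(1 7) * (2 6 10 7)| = 5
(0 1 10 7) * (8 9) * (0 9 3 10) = (0 1)(3 10 7 9 8) = [1, 0, 2, 10, 4, 5, 6, 9, 3, 8, 7]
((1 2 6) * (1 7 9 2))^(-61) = (2 9 7 6) = [0, 1, 9, 3, 4, 5, 2, 6, 8, 7]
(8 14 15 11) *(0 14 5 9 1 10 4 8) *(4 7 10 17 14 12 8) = (0 12 8 5 9 1 17 14 15 11)(7 10) = [12, 17, 2, 3, 4, 9, 6, 10, 5, 1, 7, 0, 8, 13, 15, 11, 16, 14]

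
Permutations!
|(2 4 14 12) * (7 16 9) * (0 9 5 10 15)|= |(0 9 7 16 5 10 15)(2 4 14 12)|= 28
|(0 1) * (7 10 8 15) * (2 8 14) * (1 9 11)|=12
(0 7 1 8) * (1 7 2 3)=(0 2 3 1 8)=[2, 8, 3, 1, 4, 5, 6, 7, 0]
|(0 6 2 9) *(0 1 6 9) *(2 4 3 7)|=|(0 9 1 6 4 3 7 2)|=8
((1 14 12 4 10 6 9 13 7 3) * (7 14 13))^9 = [0, 3, 2, 7, 12, 5, 10, 9, 8, 6, 4, 11, 14, 1, 13] = (1 3 7 9 6 10 4 12 14 13)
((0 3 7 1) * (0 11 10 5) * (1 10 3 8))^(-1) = [5, 8, 2, 11, 4, 10, 6, 3, 0, 9, 7, 1] = (0 5 10 7 3 11 1 8)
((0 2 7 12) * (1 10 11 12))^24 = [1, 12, 10, 3, 4, 5, 6, 11, 8, 9, 0, 2, 7] = (0 1 12 7 11 2 10)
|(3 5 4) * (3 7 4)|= |(3 5)(4 7)|= 2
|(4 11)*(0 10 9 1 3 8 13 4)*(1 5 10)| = 21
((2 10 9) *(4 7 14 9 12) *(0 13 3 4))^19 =(0 12 10 2 9 14 7 4 3 13) =[12, 1, 9, 13, 3, 5, 6, 4, 8, 14, 2, 11, 10, 0, 7]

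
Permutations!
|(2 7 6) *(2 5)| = |(2 7 6 5)| = 4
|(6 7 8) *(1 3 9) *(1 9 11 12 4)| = |(1 3 11 12 4)(6 7 8)| = 15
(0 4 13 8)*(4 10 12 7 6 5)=(0 10 12 7 6 5 4 13 8)=[10, 1, 2, 3, 13, 4, 5, 6, 0, 9, 12, 11, 7, 8]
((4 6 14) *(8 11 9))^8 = [0, 1, 2, 3, 14, 5, 4, 7, 9, 11, 10, 8, 12, 13, 6] = (4 14 6)(8 9 11)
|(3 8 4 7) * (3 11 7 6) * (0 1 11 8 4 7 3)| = 6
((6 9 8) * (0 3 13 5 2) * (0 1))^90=[0, 1, 2, 3, 4, 5, 6, 7, 8, 9, 10, 11, 12, 13]=(13)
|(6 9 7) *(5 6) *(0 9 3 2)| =|(0 9 7 5 6 3 2)| =7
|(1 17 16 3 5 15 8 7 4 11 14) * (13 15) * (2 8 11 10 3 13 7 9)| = 105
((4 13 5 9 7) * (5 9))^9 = (4 13 9 7) = [0, 1, 2, 3, 13, 5, 6, 4, 8, 7, 10, 11, 12, 9]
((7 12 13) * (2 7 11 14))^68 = [0, 1, 12, 3, 4, 5, 6, 13, 8, 9, 10, 2, 11, 14, 7] = (2 12 11)(7 13 14)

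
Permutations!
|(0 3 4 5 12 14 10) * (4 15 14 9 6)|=5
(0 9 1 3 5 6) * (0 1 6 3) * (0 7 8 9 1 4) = [1, 7, 2, 5, 0, 3, 4, 8, 9, 6] = (0 1 7 8 9 6 4)(3 5)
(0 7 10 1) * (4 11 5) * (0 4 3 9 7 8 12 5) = [8, 4, 2, 9, 11, 3, 6, 10, 12, 7, 1, 0, 5] = (0 8 12 5 3 9 7 10 1 4 11)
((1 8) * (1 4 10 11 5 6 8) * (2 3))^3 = [0, 1, 3, 2, 5, 4, 10, 7, 11, 9, 6, 8] = (2 3)(4 5)(6 10)(8 11)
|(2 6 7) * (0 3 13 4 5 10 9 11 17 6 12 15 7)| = 20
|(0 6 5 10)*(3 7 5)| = 6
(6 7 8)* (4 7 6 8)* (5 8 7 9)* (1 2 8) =(1 2 8 7 4 9 5) =[0, 2, 8, 3, 9, 1, 6, 4, 7, 5]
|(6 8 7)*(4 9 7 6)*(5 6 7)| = 6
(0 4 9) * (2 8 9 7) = [4, 1, 8, 3, 7, 5, 6, 2, 9, 0] = (0 4 7 2 8 9)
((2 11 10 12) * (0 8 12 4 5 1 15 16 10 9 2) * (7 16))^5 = (0 12 8)(1 4 16 15 5 10 7)(2 9 11) = [12, 4, 9, 3, 16, 10, 6, 1, 0, 11, 7, 2, 8, 13, 14, 5, 15]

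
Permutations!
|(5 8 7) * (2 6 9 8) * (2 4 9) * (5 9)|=|(2 6)(4 5)(7 9 8)|=6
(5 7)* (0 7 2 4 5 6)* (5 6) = [7, 1, 4, 3, 6, 2, 0, 5] = (0 7 5 2 4 6)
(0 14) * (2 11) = [14, 1, 11, 3, 4, 5, 6, 7, 8, 9, 10, 2, 12, 13, 0] = (0 14)(2 11)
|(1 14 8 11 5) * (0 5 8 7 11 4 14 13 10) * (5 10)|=|(0 10)(1 13 5)(4 14 7 11 8)|=30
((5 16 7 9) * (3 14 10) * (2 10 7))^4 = [0, 1, 7, 5, 4, 3, 6, 2, 8, 10, 9, 11, 12, 13, 16, 15, 14] = (2 7)(3 5)(9 10)(14 16)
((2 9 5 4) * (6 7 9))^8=(2 7 5)(4 6 9)=[0, 1, 7, 3, 6, 2, 9, 5, 8, 4]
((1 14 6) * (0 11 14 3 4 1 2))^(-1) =(0 2 6 14 11)(1 4 3) =[2, 4, 6, 1, 3, 5, 14, 7, 8, 9, 10, 0, 12, 13, 11]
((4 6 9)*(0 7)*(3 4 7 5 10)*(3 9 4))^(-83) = [10, 1, 2, 3, 6, 9, 4, 5, 8, 0, 7] = (0 10 7 5 9)(4 6)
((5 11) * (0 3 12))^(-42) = [0, 1, 2, 3, 4, 5, 6, 7, 8, 9, 10, 11, 12] = (12)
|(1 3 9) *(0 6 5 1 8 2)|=8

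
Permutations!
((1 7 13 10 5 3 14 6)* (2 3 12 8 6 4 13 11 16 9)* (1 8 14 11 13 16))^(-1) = (1 11 3 2 9 16 4 14 12 5 10 13 7)(6 8) = [0, 11, 9, 2, 14, 10, 8, 1, 6, 16, 13, 3, 5, 7, 12, 15, 4]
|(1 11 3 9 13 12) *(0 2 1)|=8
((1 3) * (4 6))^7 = (1 3)(4 6) = [0, 3, 2, 1, 6, 5, 4]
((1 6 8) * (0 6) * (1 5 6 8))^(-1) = [1, 6, 2, 3, 4, 8, 5, 7, 0] = (0 1 6 5 8)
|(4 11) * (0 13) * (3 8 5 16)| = |(0 13)(3 8 5 16)(4 11)| = 4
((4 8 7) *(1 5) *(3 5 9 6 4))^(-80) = (9) = [0, 1, 2, 3, 4, 5, 6, 7, 8, 9]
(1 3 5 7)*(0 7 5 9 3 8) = [7, 8, 2, 9, 4, 5, 6, 1, 0, 3] = (0 7 1 8)(3 9)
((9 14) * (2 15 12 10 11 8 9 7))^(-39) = [0, 1, 9, 3, 4, 5, 6, 8, 12, 10, 2, 15, 7, 13, 11, 14] = (2 9 10)(7 8 12)(11 15 14)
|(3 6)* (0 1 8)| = |(0 1 8)(3 6)| = 6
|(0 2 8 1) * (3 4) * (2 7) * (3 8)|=7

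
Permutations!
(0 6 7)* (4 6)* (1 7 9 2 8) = (0 4 6 9 2 8 1 7) = [4, 7, 8, 3, 6, 5, 9, 0, 1, 2]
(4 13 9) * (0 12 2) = (0 12 2)(4 13 9) = [12, 1, 0, 3, 13, 5, 6, 7, 8, 4, 10, 11, 2, 9]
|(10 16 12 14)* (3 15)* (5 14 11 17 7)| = 8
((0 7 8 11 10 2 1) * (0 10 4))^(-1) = (0 4 11 8 7)(1 2 10) = [4, 2, 10, 3, 11, 5, 6, 0, 7, 9, 1, 8]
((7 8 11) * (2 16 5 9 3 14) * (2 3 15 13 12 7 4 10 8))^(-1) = [0, 1, 7, 14, 11, 16, 6, 12, 10, 5, 4, 8, 13, 15, 3, 9, 2] = (2 7 12 13 15 9 5 16)(3 14)(4 11 8 10)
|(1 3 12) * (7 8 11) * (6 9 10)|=3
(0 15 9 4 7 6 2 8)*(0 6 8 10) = (0 15 9 4 7 8 6 2 10) = [15, 1, 10, 3, 7, 5, 2, 8, 6, 4, 0, 11, 12, 13, 14, 9]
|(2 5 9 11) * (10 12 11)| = 6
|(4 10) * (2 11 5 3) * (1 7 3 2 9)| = 12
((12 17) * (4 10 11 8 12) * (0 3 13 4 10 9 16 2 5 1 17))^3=(0 4 2 17 8 3 9 5 10 12 13 16 1 11)=[4, 11, 17, 9, 2, 10, 6, 7, 3, 5, 12, 0, 13, 16, 14, 15, 1, 8]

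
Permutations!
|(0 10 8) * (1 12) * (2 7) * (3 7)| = 6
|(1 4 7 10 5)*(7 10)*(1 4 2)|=6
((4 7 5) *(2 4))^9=(2 4 7 5)=[0, 1, 4, 3, 7, 2, 6, 5]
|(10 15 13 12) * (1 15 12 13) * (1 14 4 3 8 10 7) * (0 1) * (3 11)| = 11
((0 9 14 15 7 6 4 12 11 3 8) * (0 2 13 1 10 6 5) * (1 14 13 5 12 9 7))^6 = (0 2 3 12)(1 14 9 6)(4 10 15 13)(5 8 11 7) = [2, 14, 3, 12, 10, 8, 1, 5, 11, 6, 15, 7, 0, 4, 9, 13]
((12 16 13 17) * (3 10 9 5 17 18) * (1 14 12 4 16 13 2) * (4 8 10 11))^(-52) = [0, 16, 4, 13, 3, 10, 6, 7, 5, 8, 17, 18, 1, 14, 2, 15, 11, 9, 12] = (1 16 11 18 12)(2 4 3 13 14)(5 10 17 9 8)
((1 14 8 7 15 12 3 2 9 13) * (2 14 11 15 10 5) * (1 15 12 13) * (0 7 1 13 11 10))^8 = [0, 12, 8, 13, 4, 14, 6, 7, 11, 1, 3, 2, 9, 10, 15, 5] = (1 12 9)(2 8 11)(3 13 10)(5 14 15)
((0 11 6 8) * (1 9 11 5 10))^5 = (0 11 10 8 9 5 6 1) = [11, 0, 2, 3, 4, 6, 1, 7, 9, 5, 8, 10]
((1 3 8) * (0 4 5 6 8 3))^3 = (0 6)(1 5)(4 8) = [6, 5, 2, 3, 8, 1, 0, 7, 4]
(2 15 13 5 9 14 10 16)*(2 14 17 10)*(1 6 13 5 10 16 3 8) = [0, 6, 15, 8, 4, 9, 13, 7, 1, 17, 3, 11, 12, 10, 2, 5, 14, 16] = (1 6 13 10 3 8)(2 15 5 9 17 16 14)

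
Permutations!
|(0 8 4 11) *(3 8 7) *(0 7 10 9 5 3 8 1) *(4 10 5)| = |(0 5 3 1)(4 11 7 8 10 9)| = 12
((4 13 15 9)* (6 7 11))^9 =(4 13 15 9) =[0, 1, 2, 3, 13, 5, 6, 7, 8, 4, 10, 11, 12, 15, 14, 9]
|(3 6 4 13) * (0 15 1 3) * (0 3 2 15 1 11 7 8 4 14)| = |(0 1 2 15 11 7 8 4 13 3 6 14)| = 12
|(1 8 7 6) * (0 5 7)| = 6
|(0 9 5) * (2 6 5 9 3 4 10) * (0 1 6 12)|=|(0 3 4 10 2 12)(1 6 5)|=6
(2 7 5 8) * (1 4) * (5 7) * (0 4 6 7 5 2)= (0 4 1 6 7 5 8)= [4, 6, 2, 3, 1, 8, 7, 5, 0]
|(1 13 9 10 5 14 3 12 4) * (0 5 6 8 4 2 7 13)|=14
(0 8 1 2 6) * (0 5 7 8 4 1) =(0 4 1 2 6 5 7 8) =[4, 2, 6, 3, 1, 7, 5, 8, 0]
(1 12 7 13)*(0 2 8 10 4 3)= (0 2 8 10 4 3)(1 12 7 13)= [2, 12, 8, 0, 3, 5, 6, 13, 10, 9, 4, 11, 7, 1]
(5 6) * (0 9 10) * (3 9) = (0 3 9 10)(5 6) = [3, 1, 2, 9, 4, 6, 5, 7, 8, 10, 0]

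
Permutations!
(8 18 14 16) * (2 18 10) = (2 18 14 16 8 10) = [0, 1, 18, 3, 4, 5, 6, 7, 10, 9, 2, 11, 12, 13, 16, 15, 8, 17, 14]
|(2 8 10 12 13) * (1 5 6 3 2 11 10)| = 12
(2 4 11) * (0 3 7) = (0 3 7)(2 4 11) = [3, 1, 4, 7, 11, 5, 6, 0, 8, 9, 10, 2]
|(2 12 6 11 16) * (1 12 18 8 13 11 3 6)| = 6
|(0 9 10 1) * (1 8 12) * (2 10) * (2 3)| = |(0 9 3 2 10 8 12 1)| = 8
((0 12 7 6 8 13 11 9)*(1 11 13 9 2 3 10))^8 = (13)(0 7 8)(1 3 11 10 2)(6 9 12) = [7, 3, 1, 11, 4, 5, 9, 8, 0, 12, 2, 10, 6, 13]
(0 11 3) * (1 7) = (0 11 3)(1 7) = [11, 7, 2, 0, 4, 5, 6, 1, 8, 9, 10, 3]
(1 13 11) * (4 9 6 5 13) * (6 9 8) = (1 4 8 6 5 13 11) = [0, 4, 2, 3, 8, 13, 5, 7, 6, 9, 10, 1, 12, 11]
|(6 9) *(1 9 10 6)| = |(1 9)(6 10)| = 2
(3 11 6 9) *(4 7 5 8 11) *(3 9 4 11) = (3 11 6 4 7 5 8) = [0, 1, 2, 11, 7, 8, 4, 5, 3, 9, 10, 6]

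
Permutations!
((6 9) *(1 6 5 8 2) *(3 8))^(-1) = (1 2 8 3 5 9 6) = [0, 2, 8, 5, 4, 9, 1, 7, 3, 6]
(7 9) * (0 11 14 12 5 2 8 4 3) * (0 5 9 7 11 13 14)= (0 13 14 12 9 11)(2 8 4 3 5)= [13, 1, 8, 5, 3, 2, 6, 7, 4, 11, 10, 0, 9, 14, 12]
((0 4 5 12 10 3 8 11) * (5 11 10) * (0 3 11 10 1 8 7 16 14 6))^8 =(0 6 14 16 7 3 11 10 4) =[6, 1, 2, 11, 0, 5, 14, 3, 8, 9, 4, 10, 12, 13, 16, 15, 7]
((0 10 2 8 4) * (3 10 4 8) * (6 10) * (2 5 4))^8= (0 2 3 6 10 5 4)= [2, 1, 3, 6, 0, 4, 10, 7, 8, 9, 5]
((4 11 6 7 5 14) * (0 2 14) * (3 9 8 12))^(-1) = (0 5 7 6 11 4 14 2)(3 12 8 9) = [5, 1, 0, 12, 14, 7, 11, 6, 9, 3, 10, 4, 8, 13, 2]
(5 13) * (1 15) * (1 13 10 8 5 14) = [0, 15, 2, 3, 4, 10, 6, 7, 5, 9, 8, 11, 12, 14, 1, 13] = (1 15 13 14)(5 10 8)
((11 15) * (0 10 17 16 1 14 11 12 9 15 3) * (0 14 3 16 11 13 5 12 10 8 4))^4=(0 8 4)(1 5 10)(3 12 17)(9 11 14)(13 15 16)=[8, 5, 2, 12, 0, 10, 6, 7, 4, 11, 1, 14, 17, 15, 9, 16, 13, 3]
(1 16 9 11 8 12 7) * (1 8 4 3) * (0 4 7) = (0 4 3 1 16 9 11 7 8 12) = [4, 16, 2, 1, 3, 5, 6, 8, 12, 11, 10, 7, 0, 13, 14, 15, 9]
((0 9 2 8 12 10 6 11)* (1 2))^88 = (0 6 12 2 9 11 10 8 1) = [6, 0, 9, 3, 4, 5, 12, 7, 1, 11, 8, 10, 2]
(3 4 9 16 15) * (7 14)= [0, 1, 2, 4, 9, 5, 6, 14, 8, 16, 10, 11, 12, 13, 7, 3, 15]= (3 4 9 16 15)(7 14)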